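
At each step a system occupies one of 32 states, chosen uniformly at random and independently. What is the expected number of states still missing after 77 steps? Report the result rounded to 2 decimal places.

2.78

For each state, P(unseen after 77) = (31/32)^77 = 0.087.
By linearity of expectation, E[unseen] = 32·(31/32)^77 = 2.776.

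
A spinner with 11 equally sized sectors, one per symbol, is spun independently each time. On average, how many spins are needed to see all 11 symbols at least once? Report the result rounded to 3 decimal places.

The wait to go from k to k+1 distinct symbols is geometric with mean 11/(11-k).
E[T] = 11/11 + 11/10 + 11/9 + ... + 11/2 + 11/1 = 11·H_{11}.
H_{11} = 3.0199, so E[T] = 33.2187.

33.219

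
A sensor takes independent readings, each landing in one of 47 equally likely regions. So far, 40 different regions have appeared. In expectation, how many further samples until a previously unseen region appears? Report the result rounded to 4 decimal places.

The number of samples until the next new region is geometric with success probability 7/47, so its mean is 47/7.
E = 47/7 = 6.71429.

6.7143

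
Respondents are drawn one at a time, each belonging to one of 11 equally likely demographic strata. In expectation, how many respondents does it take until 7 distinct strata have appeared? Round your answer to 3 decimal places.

With k distinct strata already seen, the next new one arrives after an expected 11/(11-k) respondents.
Sum over k = 0,...,6: E = 11/11 + 11/10 + 11/9 + ... + 11/6 + 11/5 = 10.3020.

10.302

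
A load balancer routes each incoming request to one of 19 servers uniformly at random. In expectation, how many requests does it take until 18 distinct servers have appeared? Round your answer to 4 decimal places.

With k distinct servers already seen, the next new one arrives after an expected 19/(19-k) requests.
Sum over k = 0,...,17: E = 19/19 + 19/18 + 19/17 + ... + 19/3 + 19/2 = 48.40705.

48.4071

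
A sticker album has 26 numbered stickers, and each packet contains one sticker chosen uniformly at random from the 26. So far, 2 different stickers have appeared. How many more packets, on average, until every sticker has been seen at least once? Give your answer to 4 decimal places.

With k distinct stickers already seen, the next new one takes an expected 26/(26-k) packets.
Sum over k = 2,...,25: E = 26/24 + 26/23 + 26/22 + ... + 26/2 + 26/1 = 98.17491.

98.1749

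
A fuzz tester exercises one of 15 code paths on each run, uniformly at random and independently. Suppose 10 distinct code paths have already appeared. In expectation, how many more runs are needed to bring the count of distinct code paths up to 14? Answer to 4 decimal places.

19.2500

The wait to go from k to k+1 distinct code paths is geometric with mean 15/(15-k).
Sum over k = 10,...,13: E = 15/5 + 15/4 + 15/3 + 15/2 = 19.25000.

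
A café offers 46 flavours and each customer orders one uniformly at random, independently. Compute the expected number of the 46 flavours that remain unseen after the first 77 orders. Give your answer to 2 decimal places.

For each flavour, P(unseen after 77) = (45/46)^77 = 0.184.
By linearity of expectation, E[unseen] = 46·(45/46)^77 = 8.468.

8.47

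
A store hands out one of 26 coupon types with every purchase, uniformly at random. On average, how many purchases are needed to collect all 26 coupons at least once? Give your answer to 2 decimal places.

After k distinct coupons have appeared, the next purchase gives a new one with probability (26-k)/26, so the expected wait for the (k+1)-th is 26/(26-k).
E[T] = 26/26 + 26/25 + 26/24 + ... + 26/2 + 26/1 = 26·H_{26}.
H_{26} = 3.854, so E[T] = 100.215.

100.21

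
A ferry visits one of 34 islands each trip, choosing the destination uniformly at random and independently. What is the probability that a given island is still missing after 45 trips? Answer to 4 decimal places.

On each trip the fixed island fails to appear with probability 33/34.
P(still missing after 45) = (33/34)^45 = 0.26096.

0.2610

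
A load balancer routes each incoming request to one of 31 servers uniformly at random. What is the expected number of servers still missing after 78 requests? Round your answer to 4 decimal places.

2.4022

For each server, P(unseen after 78) = (30/31)^78 = 0.07749.
By linearity of expectation, E[unseen] = 31·(30/31)^78 = 2.40219.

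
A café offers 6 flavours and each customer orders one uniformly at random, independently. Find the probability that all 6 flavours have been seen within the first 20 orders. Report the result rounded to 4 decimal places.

0.8480

Let A_i be the event that flavour i is missing after 20 orders. By inclusion–exclusion on the A_i,
P(all seen) = Σ_{j=0}^{6} (-1)^j C(6,j)((6-j)/6)^20
= 1.00000 - 0.15650 + 0.00451 - 0.00002 + 0.00000 - 0.00000 + 0.00000
= 0.84799.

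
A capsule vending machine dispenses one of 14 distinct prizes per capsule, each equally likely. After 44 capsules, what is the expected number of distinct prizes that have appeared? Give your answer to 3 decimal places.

For each prize, P(seen in 44 capsules) = 1 - (13/14)^44 = 0.9616.
By linearity of expectation, E[distinct seen] = 14·(1 - (13/14)^44) = 13.4630.

13.463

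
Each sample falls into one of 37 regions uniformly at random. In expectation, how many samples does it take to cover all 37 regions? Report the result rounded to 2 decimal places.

Split into phases: going from k distinct to k+1 distinct takes on average 37/(37-k) samples.
E[T] = 37/37 + 37/36 + 37/35 + ... + 37/2 + 37/1 = 37·H_{37}.
H_{37} = 4.202, so E[T] = 155.459.

155.46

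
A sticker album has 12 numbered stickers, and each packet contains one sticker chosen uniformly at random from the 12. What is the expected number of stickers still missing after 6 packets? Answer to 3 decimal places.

7.120

For each sticker, P(unseen after 6) = (11/12)^6 = 0.5933.
By linearity of expectation, E[unseen] = 12·(11/12)^6 = 7.1195.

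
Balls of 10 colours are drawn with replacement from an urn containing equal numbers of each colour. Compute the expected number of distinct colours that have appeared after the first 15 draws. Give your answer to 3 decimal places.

7.941

For each colour, P(seen in 15 draws) = 1 - (9/10)^15 = 0.7941.
By linearity of expectation, E[distinct seen] = 10·(1 - (9/10)^15) = 7.9411.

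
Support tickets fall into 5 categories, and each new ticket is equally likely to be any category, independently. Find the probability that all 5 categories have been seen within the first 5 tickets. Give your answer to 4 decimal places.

0.0384

Let A_i be the event that category i is missing after 5 tickets. By inclusion–exclusion on the A_i,
P(all seen) = Σ_{j=0}^{5} (-1)^j C(5,j)((5-j)/5)^5
= 1.00000 - 1.63840 + 0.77760 - 0.10240 + 0.00160 - 0.00000
= 0.03840.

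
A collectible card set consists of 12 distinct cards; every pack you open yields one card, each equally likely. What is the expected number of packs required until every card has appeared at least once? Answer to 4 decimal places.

37.2385

The wait to go from k to k+1 distinct cards is geometric with mean 12/(12-k).
E[T] = 12/12 + 12/11 + 12/10 + ... + 12/2 + 12/1 = 12·H_{12}.
H_{12} = 3.10321, so E[T] = 37.23853.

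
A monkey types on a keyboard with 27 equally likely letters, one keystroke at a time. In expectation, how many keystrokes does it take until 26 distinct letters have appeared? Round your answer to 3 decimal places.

With k distinct letters already seen, the next new one arrives after an expected 27/(27-k) keystrokes.
Sum over k = 0,...,25: E = 27/27 + 27/26 + 27/25 + ... + 27/3 + 27/2 = 78.0693.

78.069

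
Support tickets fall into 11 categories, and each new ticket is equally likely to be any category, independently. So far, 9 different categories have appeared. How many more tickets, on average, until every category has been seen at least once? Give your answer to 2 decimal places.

The wait to go from k to k+1 distinct categories is geometric with mean 11/(11-k).
Sum over k = 9,...,10: E = 11/2 + 11/1 = 16.500.

16.50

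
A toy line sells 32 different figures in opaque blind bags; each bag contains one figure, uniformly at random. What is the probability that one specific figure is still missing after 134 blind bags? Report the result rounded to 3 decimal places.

On each blind bag the fixed figure fails to appear with probability 31/32.
P(still missing after 134) = (31/32)^134 = 0.0142.

0.014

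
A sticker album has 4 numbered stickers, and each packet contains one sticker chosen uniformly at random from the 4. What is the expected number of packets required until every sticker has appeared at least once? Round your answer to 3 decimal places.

After k distinct stickers have appeared, the next packet gives a new one with probability (4-k)/4, so the expected wait for the (k+1)-th is 4/(4-k).
E[T] = 4/4 + 4/3 + 4/2 + 4/1 = 4·H_{4}.
H_{4} = 2.0833, so E[T] = 8.3333.

8.333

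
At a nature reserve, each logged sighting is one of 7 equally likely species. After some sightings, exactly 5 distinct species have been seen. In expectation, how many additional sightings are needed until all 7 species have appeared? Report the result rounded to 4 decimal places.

10.5000

From k distinct to k+1 distinct takes on average 7/(7-k) sightings.
Sum over k = 5,...,6: E = 7/2 + 7/1 = 10.50000.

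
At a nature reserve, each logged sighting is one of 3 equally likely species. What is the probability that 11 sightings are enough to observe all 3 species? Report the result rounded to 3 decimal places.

Let A_i be the event that species i is missing after 11 sightings. By inclusion–exclusion on the A_i,
P(all seen) = Σ_{j=0}^{3} (-1)^j C(3,j)((3-j)/3)^11
= 1.0000 - 0.0347 + 0.0000 - 0.0000
= 0.9653.

0.965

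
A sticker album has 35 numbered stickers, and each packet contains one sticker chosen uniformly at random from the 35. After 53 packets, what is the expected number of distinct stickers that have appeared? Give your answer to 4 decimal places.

For each sticker, P(seen in 53 packets) = 1 - (34/35)^53 = 0.78483.
By linearity of expectation, E[distinct seen] = 35·(1 - (34/35)^53) = 27.46914.

27.4691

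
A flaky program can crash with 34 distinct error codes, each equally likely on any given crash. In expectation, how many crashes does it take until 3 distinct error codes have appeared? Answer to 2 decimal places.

3.09

With k distinct error codes already seen, the next new one arrives after an expected 34/(34-k) crashes.
Sum over k = 0,...,2: E = 34/34 + 34/33 + 34/32 = 3.093.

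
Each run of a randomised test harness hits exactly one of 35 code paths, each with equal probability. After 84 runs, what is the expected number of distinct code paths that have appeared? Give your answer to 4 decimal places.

31.9339

For each code path, P(seen in 84 runs) = 1 - (34/35)^84 = 0.91240.
By linearity of expectation, E[distinct seen] = 35·(1 - (34/35)^84) = 31.93394.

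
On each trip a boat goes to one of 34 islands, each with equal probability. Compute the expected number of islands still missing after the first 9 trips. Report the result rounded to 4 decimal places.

25.9893

For each island, P(unseen after 9) = (33/34)^9 = 0.76439.
By linearity of expectation, E[unseen] = 34·(33/34)^9 = 25.98927.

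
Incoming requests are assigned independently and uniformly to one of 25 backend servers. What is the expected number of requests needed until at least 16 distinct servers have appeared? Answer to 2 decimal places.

Going from k to k+1 distinct takes a geometric number of requests with mean 25/(25-k).
Sum over k = 0,...,15: E = 25/25 + 25/24 + 25/23 + ... + 25/11 + 25/10 = 24.675.

24.67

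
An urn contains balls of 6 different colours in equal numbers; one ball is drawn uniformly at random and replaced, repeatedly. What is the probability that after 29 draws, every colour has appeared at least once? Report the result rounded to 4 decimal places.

0.9698

Let A_i be the event that colour i is missing after 29 draws. By inclusion–exclusion on the A_i,
P(all seen) = Σ_{j=0}^{6} (-1)^j C(6,j)((6-j)/6)^29
= 1.00000 - 0.03033 + 0.00012 - 0.00000 + 0.00000 - 0.00000 + 0.00000
= 0.96979.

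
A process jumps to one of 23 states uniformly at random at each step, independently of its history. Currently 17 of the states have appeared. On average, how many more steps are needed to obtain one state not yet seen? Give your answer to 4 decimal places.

3.8333

Each step yields a new state with probability (23-17)/23 = 6/23, so the wait is geometric with mean 23/6.
E = 23/6 = 3.83333.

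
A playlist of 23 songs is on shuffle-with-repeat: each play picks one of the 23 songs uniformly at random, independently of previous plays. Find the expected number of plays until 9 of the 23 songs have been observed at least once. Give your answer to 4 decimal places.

11.1028

With k distinct songs already seen, the next new one arrives after an expected 23/(23-k) plays.
Sum over k = 0,...,8: E = 23/23 + 23/22 + 23/21 + ... + 23/16 + 23/15 = 11.10277.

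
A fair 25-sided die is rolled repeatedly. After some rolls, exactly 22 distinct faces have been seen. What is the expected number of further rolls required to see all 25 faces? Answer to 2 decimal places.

With k distinct faces already seen, the next new one takes an expected 25/(25-k) rolls.
Sum over k = 22,...,24: E = 25/3 + 25/2 + 25/1 = 45.833.

45.83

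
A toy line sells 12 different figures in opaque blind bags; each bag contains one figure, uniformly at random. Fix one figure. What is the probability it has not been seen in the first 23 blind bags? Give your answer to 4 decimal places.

0.1352

Each blind bag misses the fixed figure with probability (12-1)/12 = 11/12, independently.
P(still missing after 23) = (11/12)^23 = 0.13516.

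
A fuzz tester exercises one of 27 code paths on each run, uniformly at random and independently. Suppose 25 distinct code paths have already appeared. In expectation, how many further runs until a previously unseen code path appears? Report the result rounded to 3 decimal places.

13.500

The number of runs until the next new code path is geometric with success probability 2/27, so its mean is 27/2.
E = 27/2 = 13.5000.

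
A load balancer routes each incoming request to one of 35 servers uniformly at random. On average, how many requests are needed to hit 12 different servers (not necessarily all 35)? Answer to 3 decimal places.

14.437

Going from k to k+1 distinct takes a geometric number of requests with mean 35/(35-k).
Sum over k = 0,...,11: E = 35/35 + 35/34 + 35/33 + ... + 35/25 + 35/24 = 14.4371.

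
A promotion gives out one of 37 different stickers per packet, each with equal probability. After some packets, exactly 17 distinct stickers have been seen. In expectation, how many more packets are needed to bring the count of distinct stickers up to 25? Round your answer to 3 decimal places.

18.298

The wait to go from k to k+1 distinct stickers is geometric with mean 37/(37-k).
Sum over k = 17,...,24: E = 37/20 + 37/19 + 37/18 + ... + 37/14 + 37/13 = 18.2976.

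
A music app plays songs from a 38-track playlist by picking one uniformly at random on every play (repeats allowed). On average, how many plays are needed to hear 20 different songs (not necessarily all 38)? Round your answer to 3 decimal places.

27.846

Going from k to k+1 distinct takes a geometric number of plays with mean 38/(38-k).
Sum over k = 0,...,19: E = 38/38 + 38/37 + 38/36 + ... + 38/20 + 38/19 = 27.8462.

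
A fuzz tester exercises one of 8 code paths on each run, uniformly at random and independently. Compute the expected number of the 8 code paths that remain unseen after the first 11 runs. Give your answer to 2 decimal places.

For each code path, P(unseen after 11) = (7/8)^11 = 0.230.
By linearity of expectation, E[unseen] = 8·(7/8)^11 = 1.842.

1.84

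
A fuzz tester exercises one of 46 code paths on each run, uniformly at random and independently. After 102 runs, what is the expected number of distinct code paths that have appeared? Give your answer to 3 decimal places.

For each code path, P(seen in 102 runs) = 1 - (45/46)^102 = 0.8937.
By linearity of expectation, E[distinct seen] = 46·(1 - (45/46)^102) = 41.1120.

41.112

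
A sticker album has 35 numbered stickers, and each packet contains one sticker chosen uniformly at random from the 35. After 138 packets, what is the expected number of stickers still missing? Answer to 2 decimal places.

For each sticker, P(unseen after 138) = (34/35)^138 = 0.018.
By linearity of expectation, E[unseen] = 35·(34/35)^138 = 0.641.

0.64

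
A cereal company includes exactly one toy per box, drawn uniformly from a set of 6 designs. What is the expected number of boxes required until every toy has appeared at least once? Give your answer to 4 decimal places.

After k distinct toys have appeared, the next box gives a new one with probability (6-k)/6, so the expected wait for the (k+1)-th is 6/(6-k).
E[T] = 6/6 + 6/5 + 6/4 + 6/3 + 6/2 + 6/1 = 6·H_{6}.
H_{6} = 2.45000, so E[T] = 14.70000.

14.7000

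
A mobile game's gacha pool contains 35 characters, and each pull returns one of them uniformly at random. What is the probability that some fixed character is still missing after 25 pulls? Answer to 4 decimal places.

0.4845

Each pull misses the fixed character with probability (35-1)/35 = 34/35, independently.
P(still missing after 25) = (34/35)^25 = 0.48448.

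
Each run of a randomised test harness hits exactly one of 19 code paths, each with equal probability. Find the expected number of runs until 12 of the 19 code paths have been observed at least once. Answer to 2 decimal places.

18.14

Going from k to k+1 distinct takes a geometric number of runs with mean 19/(19-k).
Sum over k = 0,...,11: E = 19/19 + 19/18 + 19/17 + ... + 19/9 + 19/8 = 18.143.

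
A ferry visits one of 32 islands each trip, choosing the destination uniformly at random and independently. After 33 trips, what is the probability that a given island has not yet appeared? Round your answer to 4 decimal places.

Each trip misses the fixed island with probability (32-1)/32 = 31/32, independently.
P(still missing after 33) = (31/32)^33 = 0.35074.

0.3507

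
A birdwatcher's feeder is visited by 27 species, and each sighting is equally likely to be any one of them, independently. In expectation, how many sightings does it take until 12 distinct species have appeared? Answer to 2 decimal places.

Going from k to k+1 distinct takes a geometric number of sightings with mean 27/(27-k).
Sum over k = 0,...,11: E = 27/27 + 27/26 + 27/25 + ... + 27/17 + 27/16 = 15.477.

15.48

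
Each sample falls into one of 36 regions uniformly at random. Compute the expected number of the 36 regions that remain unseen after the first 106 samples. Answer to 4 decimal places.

1.8174

For each region, P(unseen after 106) = (35/36)^106 = 0.05048.
By linearity of expectation, E[unseen] = 36·(35/36)^106 = 1.81740.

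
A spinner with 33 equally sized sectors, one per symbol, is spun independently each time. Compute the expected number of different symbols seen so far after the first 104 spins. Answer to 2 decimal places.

31.66

For each symbol, P(seen in 104 spins) = 1 - (32/33)^104 = 0.959.
By linearity of expectation, E[distinct seen] = 33·(1 - (32/33)^104) = 31.655.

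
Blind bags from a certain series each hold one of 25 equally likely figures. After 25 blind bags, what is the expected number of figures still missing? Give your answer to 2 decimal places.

9.01

For each figure, P(unseen after 25) = (24/25)^25 = 0.360.
By linearity of expectation, E[unseen] = 25·(24/25)^25 = 9.010.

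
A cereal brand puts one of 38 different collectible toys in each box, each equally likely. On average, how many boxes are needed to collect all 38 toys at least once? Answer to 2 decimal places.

The wait to go from k to k+1 distinct toys is geometric with mean 38/(38-k).
E[T] = 38/38 + 38/37 + 38/36 + ... + 38/2 + 38/1 = 38·H_{38}.
H_{38} = 4.228, so E[T] = 160.660.

160.66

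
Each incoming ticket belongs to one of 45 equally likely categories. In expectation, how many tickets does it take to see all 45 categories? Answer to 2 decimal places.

197.77

Split into phases: going from k distinct to k+1 distinct takes on average 45/(45-k) tickets.
E[T] = 45/45 + 45/44 + 45/43 + ... + 45/2 + 45/1 = 45·H_{45}.
H_{45} = 4.395, so E[T] = 197.773.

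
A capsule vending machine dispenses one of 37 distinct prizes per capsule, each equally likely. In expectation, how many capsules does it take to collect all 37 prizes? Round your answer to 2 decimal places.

After k distinct prizes have appeared, the next capsule gives a new one with probability (37-k)/37, so the expected wait for the (k+1)-th is 37/(37-k).
E[T] = 37/37 + 37/36 + 37/35 + ... + 37/2 + 37/1 = 37·H_{37}.
H_{37} = 4.202, so E[T] = 155.459.

155.46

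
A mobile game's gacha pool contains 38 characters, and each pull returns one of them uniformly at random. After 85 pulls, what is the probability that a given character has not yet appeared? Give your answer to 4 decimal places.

Each pull misses the fixed character with probability (38-1)/38 = 37/38, independently.
P(still missing after 85) = (37/38)^85 = 0.10364.

0.1036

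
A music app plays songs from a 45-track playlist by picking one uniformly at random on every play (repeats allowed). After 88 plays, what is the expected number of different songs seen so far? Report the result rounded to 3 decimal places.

For each song, P(seen in 88 plays) = 1 - (44/45)^88 = 0.8616.
By linearity of expectation, E[distinct seen] = 45·(1 - (44/45)^88) = 38.7720.

38.772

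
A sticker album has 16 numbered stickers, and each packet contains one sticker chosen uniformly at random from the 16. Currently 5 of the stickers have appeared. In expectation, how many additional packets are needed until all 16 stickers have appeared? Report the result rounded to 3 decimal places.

48.318

The wait to go from k to k+1 distinct stickers is geometric with mean 16/(16-k).
Sum over k = 5,...,15: E = 16/11 + 16/10 + 16/9 + ... + 16/2 + 16/1 = 48.3180.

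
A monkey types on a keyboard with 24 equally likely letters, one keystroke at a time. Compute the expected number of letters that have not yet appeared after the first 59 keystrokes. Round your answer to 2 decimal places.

1.95

For each letter, P(unseen after 59) = (23/24)^59 = 0.081.
By linearity of expectation, E[unseen] = 24·(23/24)^59 = 1.948.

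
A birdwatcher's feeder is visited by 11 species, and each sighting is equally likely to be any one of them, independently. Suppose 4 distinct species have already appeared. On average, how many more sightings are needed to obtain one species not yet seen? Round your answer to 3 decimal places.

1.571

The number of sightings until the next new species is geometric with success probability 7/11, so its mean is 11/7.
E = 11/7 = 1.5714.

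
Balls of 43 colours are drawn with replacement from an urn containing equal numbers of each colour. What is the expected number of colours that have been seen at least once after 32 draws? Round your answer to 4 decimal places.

22.7486

For each colour, P(seen in 32 draws) = 1 - (42/43)^32 = 0.52904.
By linearity of expectation, E[distinct seen] = 43·(1 - (42/43)^32) = 22.74859.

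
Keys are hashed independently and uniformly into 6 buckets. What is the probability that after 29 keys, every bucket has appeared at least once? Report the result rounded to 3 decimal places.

0.970

By inclusion–exclusion over which buckets are missing,
P(all seen) = Σ_{j=0}^{6} (-1)^j C(6,j)((6-j)/6)^29
= 1.0000 - 0.0303 + 0.0001 - 0.0000 + 0.0000 - 0.0000 + 0.0000
= 0.9698.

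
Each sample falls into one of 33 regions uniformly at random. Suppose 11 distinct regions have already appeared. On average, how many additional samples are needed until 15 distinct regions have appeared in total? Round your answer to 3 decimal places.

6.458

With k distinct regions already seen, the next new one takes an expected 33/(33-k) samples.
Sum over k = 11,...,14: E = 33/22 + 33/21 + 33/20 + 33/19 = 6.4583.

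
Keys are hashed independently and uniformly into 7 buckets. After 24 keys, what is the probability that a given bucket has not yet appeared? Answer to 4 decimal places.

On each key the fixed bucket fails to appear with probability 6/7.
P(still missing after 24) = (6/7)^24 = 0.02473.

0.0247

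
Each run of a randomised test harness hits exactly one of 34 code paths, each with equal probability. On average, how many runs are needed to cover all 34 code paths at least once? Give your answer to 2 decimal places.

Split into phases: going from k distinct to k+1 distinct takes on average 34/(34-k) runs.
E[T] = 34/34 + 34/33 + 34/32 + ... + 34/2 + 34/1 = 34·H_{34}.
H_{34} = 4.118, so E[T] = 140.019.

140.02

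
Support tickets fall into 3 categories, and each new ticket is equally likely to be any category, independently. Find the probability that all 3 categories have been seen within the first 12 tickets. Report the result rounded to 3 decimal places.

0.977

By inclusion–exclusion over which categories are missing,
P(all seen) = Σ_{j=0}^{3} (-1)^j C(3,j)((3-j)/3)^12
= 1.0000 - 0.0231 + 0.0000 - 0.0000
= 0.9769.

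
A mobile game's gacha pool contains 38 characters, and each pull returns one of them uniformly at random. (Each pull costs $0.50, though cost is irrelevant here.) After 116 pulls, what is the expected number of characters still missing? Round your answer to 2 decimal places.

1.72

For each character, P(unseen after 116) = (37/38)^116 = 0.045.
By linearity of expectation, E[unseen] = 38·(37/38)^116 = 1.723.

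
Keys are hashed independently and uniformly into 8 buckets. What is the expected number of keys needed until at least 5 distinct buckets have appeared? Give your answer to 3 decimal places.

With k distinct buckets already seen, the next new one arrives after an expected 8/(8-k) keys.
Sum over k = 0,...,4: E = 8/8 + 8/7 + 8/6 + 8/5 + 8/4 = 7.0762.

7.076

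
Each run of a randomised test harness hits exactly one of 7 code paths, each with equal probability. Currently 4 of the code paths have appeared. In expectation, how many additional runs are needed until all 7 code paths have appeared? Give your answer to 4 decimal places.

The wait to go from k to k+1 distinct code paths is geometric with mean 7/(7-k).
Sum over k = 4,...,6: E = 7/3 + 7/2 + 7/1 = 12.83333.

12.8333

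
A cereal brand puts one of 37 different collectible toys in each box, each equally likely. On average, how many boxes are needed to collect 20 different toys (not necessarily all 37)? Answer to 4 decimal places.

With k distinct toys already seen, the next new one arrives after an expected 37/(37-k) boxes.
Sum over k = 0,...,19: E = 37/37 + 37/36 + 37/35 + ... + 37/19 + 37/18 = 28.19525.

28.1952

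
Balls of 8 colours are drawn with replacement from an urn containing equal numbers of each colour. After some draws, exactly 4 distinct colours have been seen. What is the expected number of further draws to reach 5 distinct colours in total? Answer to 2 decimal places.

2.00

The wait to go from k to k+1 distinct colours is geometric with mean 8/(8-k).
Only the k = 4 term is needed: E = 8/4 = 2.000.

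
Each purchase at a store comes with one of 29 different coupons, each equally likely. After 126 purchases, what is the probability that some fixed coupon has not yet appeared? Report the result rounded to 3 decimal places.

0.012

Each purchase misses the fixed coupon with probability (29-1)/29 = 28/29, independently.
P(still missing after 126) = (28/29)^126 = 0.0120.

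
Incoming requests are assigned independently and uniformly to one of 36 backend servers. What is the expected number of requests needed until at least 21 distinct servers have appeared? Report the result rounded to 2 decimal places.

With k distinct servers already seen, the next new one arrives after an expected 36/(36-k) requests.
Sum over k = 0,...,20: E = 36/36 + 36/35 + 36/34 + ... + 36/17 + 36/16 = 30.828.

30.83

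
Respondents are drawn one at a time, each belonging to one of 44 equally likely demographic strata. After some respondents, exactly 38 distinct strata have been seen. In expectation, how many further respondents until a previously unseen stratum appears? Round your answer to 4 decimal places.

7.3333

The number of respondents until the next new stratum is geometric with success probability 6/44, so its mean is 44/6.
E = 44/6 = 7.33333.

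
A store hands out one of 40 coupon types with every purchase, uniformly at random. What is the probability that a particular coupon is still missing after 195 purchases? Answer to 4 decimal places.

Each purchase misses the fixed coupon with probability (40-1)/40 = 39/40, independently.
P(still missing after 195) = (39/40)^195 = 0.00718.

0.0072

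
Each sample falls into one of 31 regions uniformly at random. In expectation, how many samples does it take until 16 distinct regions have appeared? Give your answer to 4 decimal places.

21.9795

Going from k to k+1 distinct takes a geometric number of samples with mean 31/(31-k).
Sum over k = 0,...,15: E = 31/31 + 31/30 + 31/29 + ... + 31/17 + 31/16 = 21.97950.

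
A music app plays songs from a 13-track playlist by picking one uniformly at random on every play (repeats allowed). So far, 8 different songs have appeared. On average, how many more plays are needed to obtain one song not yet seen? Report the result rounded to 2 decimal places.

2.60

The number of plays until the next new song is geometric with success probability 5/13, so its mean is 13/5.
E = 13/5 = 2.600.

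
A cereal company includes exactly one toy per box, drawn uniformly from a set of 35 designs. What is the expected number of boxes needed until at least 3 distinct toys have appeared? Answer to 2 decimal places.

Going from k to k+1 distinct takes a geometric number of boxes with mean 35/(35-k).
Sum over k = 0,...,2: E = 35/35 + 35/34 + 35/33 = 3.090.

3.09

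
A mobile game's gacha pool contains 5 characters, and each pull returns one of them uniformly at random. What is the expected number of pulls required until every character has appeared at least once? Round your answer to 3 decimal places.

11.417

The wait to go from k to k+1 distinct characters is geometric with mean 5/(5-k).
E[T] = 5/5 + 5/4 + 5/3 + 5/2 + 5/1 = 5·H_{5}.
H_{5} = 2.2833, so E[T] = 11.4167.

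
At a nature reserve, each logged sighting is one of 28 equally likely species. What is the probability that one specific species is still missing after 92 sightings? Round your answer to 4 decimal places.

0.0352

Each sighting misses the fixed species with probability (28-1)/28 = 27/28, independently.
P(still missing after 92) = (27/28)^92 = 0.03523.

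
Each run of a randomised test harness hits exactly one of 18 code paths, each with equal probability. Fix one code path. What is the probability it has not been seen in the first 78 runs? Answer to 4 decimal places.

0.0116

Each run misses the fixed code path with probability (18-1)/18 = 17/18, independently.
P(still missing after 78) = (17/18)^78 = 0.01158.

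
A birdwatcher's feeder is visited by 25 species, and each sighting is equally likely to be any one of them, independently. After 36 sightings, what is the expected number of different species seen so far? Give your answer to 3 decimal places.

19.250

For each species, P(seen in 36 sightings) = 1 - (24/25)^36 = 0.7700.
By linearity of expectation, E[distinct seen] = 25·(1 - (24/25)^36) = 19.2495.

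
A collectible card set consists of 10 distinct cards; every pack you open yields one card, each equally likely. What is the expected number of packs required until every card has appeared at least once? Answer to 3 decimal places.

The wait to go from k to k+1 distinct cards is geometric with mean 10/(10-k).
E[T] = 10/10 + 10/9 + 10/8 + ... + 10/2 + 10/1 = 10·H_{10}.
H_{10} = 2.9290, so E[T] = 29.2897.

29.290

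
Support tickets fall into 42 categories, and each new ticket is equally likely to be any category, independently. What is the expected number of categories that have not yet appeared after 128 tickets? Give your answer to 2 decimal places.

1.92

For each category, P(unseen after 128) = (41/42)^128 = 0.046.
By linearity of expectation, E[unseen] = 42·(41/42)^128 = 1.922.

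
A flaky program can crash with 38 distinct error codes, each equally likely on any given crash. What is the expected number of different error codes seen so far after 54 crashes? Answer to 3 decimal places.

For each error code, P(seen in 54 crashes) = 1 - (37/38)^54 = 0.7631.
By linearity of expectation, E[distinct seen] = 38·(1 - (37/38)^54) = 28.9975.

28.998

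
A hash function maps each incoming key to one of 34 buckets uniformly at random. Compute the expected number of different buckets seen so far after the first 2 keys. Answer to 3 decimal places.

1.971

For each bucket, P(seen in 2 keys) = 1 - (33/34)^2 = 0.0580.
By linearity of expectation, E[distinct seen] = 34·(1 - (33/34)^2) = 1.9706.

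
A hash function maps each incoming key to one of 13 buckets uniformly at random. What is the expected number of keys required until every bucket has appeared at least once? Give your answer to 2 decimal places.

After k distinct buckets have appeared, the next key gives a new one with probability (13-k)/13, so the expected wait for the (k+1)-th is 13/(13-k).
E[T] = 13/13 + 13/12 + 13/11 + ... + 13/2 + 13/1 = 13·H_{13}.
H_{13} = 3.180, so E[T] = 41.342.

41.34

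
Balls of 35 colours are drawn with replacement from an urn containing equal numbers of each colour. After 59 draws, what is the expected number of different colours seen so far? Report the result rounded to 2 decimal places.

For each colour, P(seen in 59 draws) = 1 - (34/35)^59 = 0.819.
By linearity of expectation, E[distinct seen] = 35·(1 - (34/35)^59) = 28.671.

28.67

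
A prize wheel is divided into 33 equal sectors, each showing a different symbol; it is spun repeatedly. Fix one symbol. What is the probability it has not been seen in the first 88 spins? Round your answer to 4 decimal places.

0.0667

Each spin misses the fixed symbol with probability (33-1)/33 = 32/33, independently.
P(still missing after 88) = (32/33)^88 = 0.06668.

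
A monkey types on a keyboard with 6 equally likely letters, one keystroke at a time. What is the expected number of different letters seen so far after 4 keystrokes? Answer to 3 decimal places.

3.106

For each letter, P(seen in 4 keystrokes) = 1 - (5/6)^4 = 0.5177.
By linearity of expectation, E[distinct seen] = 6·(1 - (5/6)^4) = 3.1065.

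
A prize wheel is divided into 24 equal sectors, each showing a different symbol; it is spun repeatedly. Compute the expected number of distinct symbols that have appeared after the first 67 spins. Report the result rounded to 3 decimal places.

For each symbol, P(seen in 67 spins) = 1 - (23/24)^67 = 0.9422.
By linearity of expectation, E[distinct seen] = 24·(1 - (23/24)^67) = 22.6138.

22.614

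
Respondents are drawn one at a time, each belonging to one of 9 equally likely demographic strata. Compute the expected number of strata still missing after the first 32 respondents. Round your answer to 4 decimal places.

For each stratum, P(unseen after 32) = (8/9)^32 = 0.02307.
By linearity of expectation, E[unseen] = 9·(8/9)^32 = 0.20766.

0.2077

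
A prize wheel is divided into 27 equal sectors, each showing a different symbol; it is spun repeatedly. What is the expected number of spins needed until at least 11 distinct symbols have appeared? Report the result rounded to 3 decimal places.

13.790

With k distinct symbols already seen, the next new one arrives after an expected 27/(27-k) spins.
Sum over k = 0,...,10: E = 27/27 + 27/26 + 27/25 + ... + 27/18 + 27/17 = 13.7896.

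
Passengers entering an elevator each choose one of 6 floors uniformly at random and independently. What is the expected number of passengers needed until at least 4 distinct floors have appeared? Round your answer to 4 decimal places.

5.7000

With k distinct floors already seen, the next new one arrives after an expected 6/(6-k) passengers.
Sum over k = 0,...,3: E = 6/6 + 6/5 + 6/4 + 6/3 = 5.70000.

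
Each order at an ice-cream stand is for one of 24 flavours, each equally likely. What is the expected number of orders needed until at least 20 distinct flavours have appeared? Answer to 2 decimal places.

With k distinct flavours already seen, the next new one arrives after an expected 24/(24-k) orders.
Sum over k = 0,...,19: E = 24/24 + 24/23 + 24/22 + ... + 24/6 + 24/5 = 40.623.

40.62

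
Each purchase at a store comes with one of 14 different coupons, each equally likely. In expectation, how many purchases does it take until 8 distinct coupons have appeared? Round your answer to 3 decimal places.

11.222

With k distinct coupons already seen, the next new one arrives after an expected 14/(14-k) purchases.
Sum over k = 0,...,7: E = 14/14 + 14/13 + 14/12 + ... + 14/8 + 14/7 = 11.2219.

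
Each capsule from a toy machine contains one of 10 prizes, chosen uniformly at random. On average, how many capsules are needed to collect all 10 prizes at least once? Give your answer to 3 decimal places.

The wait to go from k to k+1 distinct prizes is geometric with mean 10/(10-k).
E[T] = 10/10 + 10/9 + 10/8 + ... + 10/2 + 10/1 = 10·H_{10}.
H_{10} = 2.9290, so E[T] = 29.2897.

29.290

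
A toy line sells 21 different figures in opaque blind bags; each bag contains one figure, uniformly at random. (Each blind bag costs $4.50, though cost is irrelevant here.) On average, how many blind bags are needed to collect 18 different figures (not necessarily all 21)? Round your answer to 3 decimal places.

38.053

With k distinct figures already seen, the next new one arrives after an expected 21/(21-k) blind bags.
Sum over k = 0,...,17: E = 21/21 + 21/20 + 21/19 + ... + 21/5 + 21/4 = 38.0525.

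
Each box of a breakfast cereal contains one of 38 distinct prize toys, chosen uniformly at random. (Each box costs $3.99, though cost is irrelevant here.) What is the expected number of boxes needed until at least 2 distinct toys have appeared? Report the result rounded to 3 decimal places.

2.027

Going from k to k+1 distinct takes a geometric number of boxes with mean 38/(38-k).
Sum over k = 0,...,1: E = 38/38 + 38/37 = 2.0270.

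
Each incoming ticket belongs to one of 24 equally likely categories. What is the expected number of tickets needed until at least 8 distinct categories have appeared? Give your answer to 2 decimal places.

9.49

Going from k to k+1 distinct takes a geometric number of tickets with mean 24/(24-k).
Sum over k = 0,...,7: E = 24/24 + 24/23 + 24/22 + ... + 24/18 + 24/17 = 9.486.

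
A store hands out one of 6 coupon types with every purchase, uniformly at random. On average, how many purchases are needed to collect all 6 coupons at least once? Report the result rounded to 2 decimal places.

Split into phases: going from k distinct to k+1 distinct takes on average 6/(6-k) purchases.
E[T] = 6/6 + 6/5 + 6/4 + 6/3 + 6/2 + 6/1 = 6·H_{6}.
H_{6} = 2.450, so E[T] = 14.700.

14.70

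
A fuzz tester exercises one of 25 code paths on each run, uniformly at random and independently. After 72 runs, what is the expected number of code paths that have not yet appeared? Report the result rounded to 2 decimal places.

For each code path, P(unseen after 72) = (24/25)^72 = 0.053.
By linearity of expectation, E[unseen] = 25·(24/25)^72 = 1.323.

1.32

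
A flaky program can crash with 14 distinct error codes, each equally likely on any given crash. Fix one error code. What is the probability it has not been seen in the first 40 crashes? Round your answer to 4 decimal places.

0.0516

On each crash the fixed error code fails to appear with probability 13/14.
P(still missing after 40) = (13/14)^40 = 0.05160.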